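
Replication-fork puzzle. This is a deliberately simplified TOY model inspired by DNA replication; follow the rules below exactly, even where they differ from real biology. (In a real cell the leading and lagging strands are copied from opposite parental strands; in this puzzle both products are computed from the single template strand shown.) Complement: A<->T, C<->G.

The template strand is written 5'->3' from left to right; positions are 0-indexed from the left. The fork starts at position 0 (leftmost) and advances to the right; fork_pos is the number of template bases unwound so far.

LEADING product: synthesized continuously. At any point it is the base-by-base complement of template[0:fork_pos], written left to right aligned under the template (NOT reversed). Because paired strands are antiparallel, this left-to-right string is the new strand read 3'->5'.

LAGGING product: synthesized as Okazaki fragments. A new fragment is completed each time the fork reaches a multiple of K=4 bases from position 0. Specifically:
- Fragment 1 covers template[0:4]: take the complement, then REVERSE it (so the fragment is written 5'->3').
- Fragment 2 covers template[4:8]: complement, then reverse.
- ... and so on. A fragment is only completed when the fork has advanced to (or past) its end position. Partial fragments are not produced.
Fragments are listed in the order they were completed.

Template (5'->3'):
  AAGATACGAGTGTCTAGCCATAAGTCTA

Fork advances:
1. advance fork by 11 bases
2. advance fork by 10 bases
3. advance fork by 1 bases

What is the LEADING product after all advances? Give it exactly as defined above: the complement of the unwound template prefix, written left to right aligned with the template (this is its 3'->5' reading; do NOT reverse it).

Step 1: advance 11 -> fork_pos = 0 + 11 = 11.
Step 2: advance 10 -> fork_pos = 11 + 10 = 21.
Step 3: advance 1 -> fork_pos = 21 + 1 = 22.
Unwound prefix: template[0:22] = AAGATACGAGTGTCTAGCCATA
Complement it base by base (A<->T, C<->G), keeping left-to-right order:
  [0:5] AAGAT -> TTCTA
  [5:10] ACGAG -> TGCTC
  [10:15] TGTCT -> ACAGA
  [15:20] AGCCA -> TCGGT
  [20:22] TA -> AT
Concatenate: TTCTATGCTCACAGATCGGTAT (length 22; written aligned with the template, i.e. 3'->5').

Answer: TTCTATGCTCACAGATCGGTAT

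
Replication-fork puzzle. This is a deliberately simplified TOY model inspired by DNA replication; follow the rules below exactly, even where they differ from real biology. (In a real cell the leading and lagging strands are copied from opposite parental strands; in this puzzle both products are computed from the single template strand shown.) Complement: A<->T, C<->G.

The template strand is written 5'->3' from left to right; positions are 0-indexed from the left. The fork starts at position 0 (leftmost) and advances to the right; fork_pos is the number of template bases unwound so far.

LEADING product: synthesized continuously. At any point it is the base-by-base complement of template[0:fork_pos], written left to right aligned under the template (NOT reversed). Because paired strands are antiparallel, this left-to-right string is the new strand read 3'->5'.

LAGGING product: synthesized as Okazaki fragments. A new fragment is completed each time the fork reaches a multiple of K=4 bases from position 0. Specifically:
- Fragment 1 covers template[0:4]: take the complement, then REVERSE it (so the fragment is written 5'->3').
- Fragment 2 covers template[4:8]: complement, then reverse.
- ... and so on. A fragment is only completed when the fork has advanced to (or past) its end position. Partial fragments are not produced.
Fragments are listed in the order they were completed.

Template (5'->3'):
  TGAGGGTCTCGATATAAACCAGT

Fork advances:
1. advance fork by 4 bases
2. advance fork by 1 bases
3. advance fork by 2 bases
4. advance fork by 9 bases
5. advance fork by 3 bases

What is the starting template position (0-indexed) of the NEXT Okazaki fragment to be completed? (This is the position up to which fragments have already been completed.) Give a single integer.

Answer: 16

Derivation:
Step 1: advance 4 -> fork_pos = 0 + 4 = 4. Reached multiple(s) of 4: 4 -> fragment 1 completed (1 total).
Step 2: advance 1 -> fork_pos = 4 + 1 = 5. Next multiple of 4 is 8 (not reached); still 1 fragment(s).
Step 3: advance 2 -> fork_pos = 5 + 2 = 7. Next multiple of 4 is 8 (not reached); still 1 fragment(s).
Step 4: advance 9 -> fork_pos = 7 + 9 = 16. Reached multiple(s) of 4: 8, 12, 16 -> fragments 2-4 completed (4 total).
Step 5: advance 3 -> fork_pos = 16 + 3 = 19. Next multiple of 4 is 20 (not reached); still 4 fragment(s).
4 fragment(s) completed, covering template[0:16] (4 x 4 = 16). The next fragment, fragment 5, covers template[16:20], so it starts at position 16.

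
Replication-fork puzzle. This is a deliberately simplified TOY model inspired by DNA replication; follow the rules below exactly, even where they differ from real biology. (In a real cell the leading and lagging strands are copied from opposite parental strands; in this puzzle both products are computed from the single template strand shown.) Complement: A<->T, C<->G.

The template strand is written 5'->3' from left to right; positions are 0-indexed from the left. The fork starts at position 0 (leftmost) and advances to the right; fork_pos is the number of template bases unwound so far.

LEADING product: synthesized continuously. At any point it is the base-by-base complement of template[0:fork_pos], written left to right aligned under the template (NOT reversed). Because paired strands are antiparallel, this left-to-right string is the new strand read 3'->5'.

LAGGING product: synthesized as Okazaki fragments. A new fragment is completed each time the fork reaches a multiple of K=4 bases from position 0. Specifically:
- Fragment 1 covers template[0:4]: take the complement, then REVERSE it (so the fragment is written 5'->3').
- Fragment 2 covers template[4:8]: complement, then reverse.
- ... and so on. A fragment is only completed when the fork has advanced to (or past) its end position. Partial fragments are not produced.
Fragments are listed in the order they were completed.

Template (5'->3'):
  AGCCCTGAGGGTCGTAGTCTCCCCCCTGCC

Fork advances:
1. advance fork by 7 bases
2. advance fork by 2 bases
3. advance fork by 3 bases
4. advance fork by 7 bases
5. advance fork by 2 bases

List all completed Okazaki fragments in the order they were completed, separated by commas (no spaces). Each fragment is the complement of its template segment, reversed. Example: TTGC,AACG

Answer: GGCT,TCAG,ACCC,TACG,AGAC

Derivation:
Step 1: advance 7 -> fork_pos = 0 + 7 = 7. Reached multiple(s) of 4: 4 -> fragment 1 completed (1 total).
Step 2: advance 2 -> fork_pos = 7 + 2 = 9. Reached multiple(s) of 4: 8 -> fragment 2 completed (2 total).
Step 3: advance 3 -> fork_pos = 9 + 3 = 12. Reached multiple(s) of 4: 12 -> fragment 3 completed (3 total).
Step 4: advance 7 -> fork_pos = 12 + 7 = 19. Reached multiple(s) of 4: 16 -> fragment 4 completed (4 total).
Step 5: advance 2 -> fork_pos = 19 + 2 = 21. Reached multiple(s) of 4: 20 -> fragment 5 completed (5 total).
Final fork_pos = 21, so 5 fragment(s) are complete. Build each: template segment -> complement -> reverse.
Fragment 1: template[0:4] = AGCC -> complement TCGG -> reversed GGCT
Fragment 2: template[4:8] = CTGA -> complement GACT -> reversed TCAG
Fragment 3: template[8:12] = GGGT -> complement CCCA -> reversed ACCC
Fragment 4: template[12:16] = CGTA -> complement GCAT -> reversed TACG
Fragment 5: template[16:20] = GTCT -> complement CAGA -> reversed AGAC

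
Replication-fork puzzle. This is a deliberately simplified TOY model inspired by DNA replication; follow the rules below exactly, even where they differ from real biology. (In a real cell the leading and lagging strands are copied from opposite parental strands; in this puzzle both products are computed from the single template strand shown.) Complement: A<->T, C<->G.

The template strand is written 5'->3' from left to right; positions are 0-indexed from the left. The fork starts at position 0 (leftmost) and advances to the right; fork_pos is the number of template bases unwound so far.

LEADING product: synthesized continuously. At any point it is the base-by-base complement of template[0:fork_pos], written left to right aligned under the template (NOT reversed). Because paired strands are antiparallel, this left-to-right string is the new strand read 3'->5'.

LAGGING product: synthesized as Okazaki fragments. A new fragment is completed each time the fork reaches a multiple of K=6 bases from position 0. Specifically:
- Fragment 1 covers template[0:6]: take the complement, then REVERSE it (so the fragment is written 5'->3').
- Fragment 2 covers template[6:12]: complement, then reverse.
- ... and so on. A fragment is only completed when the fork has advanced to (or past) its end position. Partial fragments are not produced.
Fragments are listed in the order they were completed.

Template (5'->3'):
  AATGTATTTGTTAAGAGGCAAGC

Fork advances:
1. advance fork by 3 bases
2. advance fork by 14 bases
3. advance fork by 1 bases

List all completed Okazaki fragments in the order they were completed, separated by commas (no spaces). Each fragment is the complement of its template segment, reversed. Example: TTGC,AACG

Answer: TACATT,AACAAA,CCTCTT

Derivation:
Step 1: advance 3 -> fork_pos = 0 + 3 = 3. Next multiple of 6 is 6 (not reached); still 0 fragment(s).
Step 2: advance 14 -> fork_pos = 3 + 14 = 17. Reached multiple(s) of 6: 6, 12 -> fragments 1-2 completed (2 total).
Step 3: advance 1 -> fork_pos = 17 + 1 = 18. Reached multiple(s) of 6: 18 -> fragment 3 completed (3 total).
Final fork_pos = 18, so 3 fragment(s) are complete. Build each: template segment -> complement -> reverse.
Fragment 1: template[0:6] = AATGTA -> complement TTACAT -> reversed TACATT
Fragment 2: template[6:12] = TTTGTT -> complement AAACAA -> reversed AACAAA
Fragment 3: template[12:18] = AAGAGG -> complement TTCTCC -> reversed CCTCTT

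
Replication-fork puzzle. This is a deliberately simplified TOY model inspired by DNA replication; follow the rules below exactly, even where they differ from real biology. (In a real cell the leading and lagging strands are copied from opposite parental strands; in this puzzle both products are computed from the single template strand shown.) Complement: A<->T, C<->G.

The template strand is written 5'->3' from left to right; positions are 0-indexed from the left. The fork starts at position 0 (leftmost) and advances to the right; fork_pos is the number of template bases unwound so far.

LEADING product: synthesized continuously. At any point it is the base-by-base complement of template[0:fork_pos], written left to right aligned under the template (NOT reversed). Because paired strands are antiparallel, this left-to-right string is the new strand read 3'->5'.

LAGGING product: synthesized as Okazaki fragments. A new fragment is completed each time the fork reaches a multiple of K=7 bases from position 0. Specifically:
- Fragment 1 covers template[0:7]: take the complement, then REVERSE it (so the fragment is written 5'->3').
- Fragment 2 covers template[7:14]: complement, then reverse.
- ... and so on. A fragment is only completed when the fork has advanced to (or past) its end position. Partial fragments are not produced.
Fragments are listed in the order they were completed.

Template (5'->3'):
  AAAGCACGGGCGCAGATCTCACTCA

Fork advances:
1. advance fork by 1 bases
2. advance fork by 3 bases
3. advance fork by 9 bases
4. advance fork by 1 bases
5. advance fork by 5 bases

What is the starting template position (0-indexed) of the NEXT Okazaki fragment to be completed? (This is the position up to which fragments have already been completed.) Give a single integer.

Answer: 14

Derivation:
Step 1: advance 1 -> fork_pos = 0 + 1 = 1. Next multiple of 7 is 7 (not reached); still 0 fragment(s).
Step 2: advance 3 -> fork_pos = 1 + 3 = 4. Next multiple of 7 is 7 (not reached); still 0 fragment(s).
Step 3: advance 9 -> fork_pos = 4 + 9 = 13. Reached multiple(s) of 7: 7 -> fragment 1 completed (1 total).
Step 4: advance 1 -> fork_pos = 13 + 1 = 14. Reached multiple(s) of 7: 14 -> fragment 2 completed (2 total).
Step 5: advance 5 -> fork_pos = 14 + 5 = 19. Next multiple of 7 is 21 (not reached); still 2 fragment(s).
2 fragment(s) completed, covering template[0:14] (2 x 7 = 14). The next fragment, fragment 3, covers template[14:21], so it starts at position 14.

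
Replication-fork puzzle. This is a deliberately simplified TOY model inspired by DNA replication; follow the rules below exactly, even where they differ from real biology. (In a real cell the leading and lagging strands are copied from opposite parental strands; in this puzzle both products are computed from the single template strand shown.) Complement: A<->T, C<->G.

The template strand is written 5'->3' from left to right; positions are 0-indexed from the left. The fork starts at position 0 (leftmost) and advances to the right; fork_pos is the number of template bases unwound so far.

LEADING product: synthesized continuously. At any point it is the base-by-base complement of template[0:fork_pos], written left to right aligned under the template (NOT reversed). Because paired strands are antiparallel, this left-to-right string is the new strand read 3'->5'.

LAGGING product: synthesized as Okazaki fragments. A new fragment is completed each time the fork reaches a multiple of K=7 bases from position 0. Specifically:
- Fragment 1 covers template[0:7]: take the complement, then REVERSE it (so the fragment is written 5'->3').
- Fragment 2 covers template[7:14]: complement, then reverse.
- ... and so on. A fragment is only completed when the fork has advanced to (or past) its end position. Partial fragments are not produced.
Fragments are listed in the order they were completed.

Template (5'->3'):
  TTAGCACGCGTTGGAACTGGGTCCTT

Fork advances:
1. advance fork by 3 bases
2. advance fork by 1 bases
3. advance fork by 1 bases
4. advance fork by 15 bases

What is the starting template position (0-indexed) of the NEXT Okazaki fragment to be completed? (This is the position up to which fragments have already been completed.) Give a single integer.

Step 1: advance 3 -> fork_pos = 0 + 3 = 3. Next multiple of 7 is 7 (not reached); still 0 fragment(s).
Step 2: advance 1 -> fork_pos = 3 + 1 = 4. Next multiple of 7 is 7 (not reached); still 0 fragment(s).
Step 3: advance 1 -> fork_pos = 4 + 1 = 5. Next multiple of 7 is 7 (not reached); still 0 fragment(s).
Step 4: advance 15 -> fork_pos = 5 + 15 = 20. Reached multiple(s) of 7: 7, 14 -> fragments 1-2 completed (2 total).
2 fragment(s) completed, covering template[0:14] (2 x 7 = 14). The next fragment, fragment 3, covers template[14:21], so it starts at position 14.

Answer: 14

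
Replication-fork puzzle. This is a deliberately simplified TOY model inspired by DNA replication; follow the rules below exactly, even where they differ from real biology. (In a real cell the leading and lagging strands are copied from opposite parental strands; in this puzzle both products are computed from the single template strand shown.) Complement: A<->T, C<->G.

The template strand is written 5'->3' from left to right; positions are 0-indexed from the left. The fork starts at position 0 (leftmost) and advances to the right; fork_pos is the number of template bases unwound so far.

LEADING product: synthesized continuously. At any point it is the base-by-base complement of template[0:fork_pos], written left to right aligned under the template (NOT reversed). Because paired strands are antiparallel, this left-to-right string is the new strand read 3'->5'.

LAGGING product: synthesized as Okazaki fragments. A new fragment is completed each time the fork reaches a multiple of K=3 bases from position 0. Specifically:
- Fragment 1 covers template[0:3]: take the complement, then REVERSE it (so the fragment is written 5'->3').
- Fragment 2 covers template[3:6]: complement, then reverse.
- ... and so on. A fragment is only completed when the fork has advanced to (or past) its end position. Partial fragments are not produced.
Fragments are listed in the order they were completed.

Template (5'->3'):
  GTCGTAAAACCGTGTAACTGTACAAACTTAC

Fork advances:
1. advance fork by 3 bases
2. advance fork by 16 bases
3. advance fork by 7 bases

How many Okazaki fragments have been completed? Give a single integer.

Step 1: advance 3 -> fork_pos = 0 + 3 = 3. Reached multiple(s) of 3: 3 -> fragment 1 completed (1 total).
Step 2: advance 16 -> fork_pos = 3 + 16 = 19. Reached multiple(s) of 3: 6, 9, 12, 15, 18 -> fragments 2-6 completed (6 total).
Step 3: advance 7 -> fork_pos = 19 + 7 = 26. Reached multiple(s) of 3: 21, 24 -> fragments 7-8 completed (8 total).
Check: final fork_pos = 26; the multiples of 3 that are <= 26 are 3..24 -> 26 // 3 = 8 completed fragment(s).

Answer: 8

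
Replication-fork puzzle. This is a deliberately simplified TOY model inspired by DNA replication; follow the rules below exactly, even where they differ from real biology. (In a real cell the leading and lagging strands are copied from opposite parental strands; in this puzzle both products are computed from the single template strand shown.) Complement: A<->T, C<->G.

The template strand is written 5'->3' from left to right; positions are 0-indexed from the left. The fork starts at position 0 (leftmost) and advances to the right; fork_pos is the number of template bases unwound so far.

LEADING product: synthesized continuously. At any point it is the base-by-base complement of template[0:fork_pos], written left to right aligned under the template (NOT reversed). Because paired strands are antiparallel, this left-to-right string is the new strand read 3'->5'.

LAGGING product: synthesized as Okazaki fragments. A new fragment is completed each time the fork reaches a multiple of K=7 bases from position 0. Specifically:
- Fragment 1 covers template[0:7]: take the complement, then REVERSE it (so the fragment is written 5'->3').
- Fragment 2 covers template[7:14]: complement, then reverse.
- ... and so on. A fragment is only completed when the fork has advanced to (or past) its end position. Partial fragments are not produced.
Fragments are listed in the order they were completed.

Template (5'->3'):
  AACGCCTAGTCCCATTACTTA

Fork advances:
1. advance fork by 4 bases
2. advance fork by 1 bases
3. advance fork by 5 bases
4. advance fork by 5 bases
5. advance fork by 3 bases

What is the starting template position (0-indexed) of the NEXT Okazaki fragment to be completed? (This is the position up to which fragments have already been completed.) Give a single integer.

Step 1: advance 4 -> fork_pos = 0 + 4 = 4. Next multiple of 7 is 7 (not reached); still 0 fragment(s).
Step 2: advance 1 -> fork_pos = 4 + 1 = 5. Next multiple of 7 is 7 (not reached); still 0 fragment(s).
Step 3: advance 5 -> fork_pos = 5 + 5 = 10. Reached multiple(s) of 7: 7 -> fragment 1 completed (1 total).
Step 4: advance 5 -> fork_pos = 10 + 5 = 15. Reached multiple(s) of 7: 14 -> fragment 2 completed (2 total).
Step 5: advance 3 -> fork_pos = 15 + 3 = 18. Next multiple of 7 is 21 (not reached); still 2 fragment(s).
2 fragment(s) completed, covering template[0:14] (2 x 7 = 14). The next fragment, fragment 3, covers template[14:21], so it starts at position 14.

Answer: 14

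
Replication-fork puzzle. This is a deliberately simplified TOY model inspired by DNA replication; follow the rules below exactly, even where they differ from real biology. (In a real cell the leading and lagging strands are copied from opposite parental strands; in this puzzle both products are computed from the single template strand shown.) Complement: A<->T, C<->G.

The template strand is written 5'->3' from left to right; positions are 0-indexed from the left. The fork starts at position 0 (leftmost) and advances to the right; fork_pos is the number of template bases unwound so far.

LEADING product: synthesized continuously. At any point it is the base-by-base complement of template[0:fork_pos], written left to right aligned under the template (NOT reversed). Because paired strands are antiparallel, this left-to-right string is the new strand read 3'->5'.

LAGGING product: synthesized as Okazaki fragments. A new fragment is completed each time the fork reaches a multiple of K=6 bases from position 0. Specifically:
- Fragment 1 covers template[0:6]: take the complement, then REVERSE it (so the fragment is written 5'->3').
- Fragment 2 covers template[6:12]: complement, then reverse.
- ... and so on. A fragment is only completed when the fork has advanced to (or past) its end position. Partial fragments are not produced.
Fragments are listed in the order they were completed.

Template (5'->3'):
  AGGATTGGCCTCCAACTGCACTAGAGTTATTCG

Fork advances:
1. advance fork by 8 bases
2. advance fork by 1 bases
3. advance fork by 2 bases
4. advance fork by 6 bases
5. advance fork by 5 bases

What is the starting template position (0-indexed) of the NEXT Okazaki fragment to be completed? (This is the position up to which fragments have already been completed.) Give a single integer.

Step 1: advance 8 -> fork_pos = 0 + 8 = 8. Reached multiple(s) of 6: 6 -> fragment 1 completed (1 total).
Step 2: advance 1 -> fork_pos = 8 + 1 = 9. Next multiple of 6 is 12 (not reached); still 1 fragment(s).
Step 3: advance 2 -> fork_pos = 9 + 2 = 11. Next multiple of 6 is 12 (not reached); still 1 fragment(s).
Step 4: advance 6 -> fork_pos = 11 + 6 = 17. Reached multiple(s) of 6: 12 -> fragment 2 completed (2 total).
Step 5: advance 5 -> fork_pos = 17 + 5 = 22. Reached multiple(s) of 6: 18 -> fragment 3 completed (3 total).
3 fragment(s) completed, covering template[0:18] (3 x 6 = 18). The next fragment, fragment 4, covers template[18:24], so it starts at position 18.

Answer: 18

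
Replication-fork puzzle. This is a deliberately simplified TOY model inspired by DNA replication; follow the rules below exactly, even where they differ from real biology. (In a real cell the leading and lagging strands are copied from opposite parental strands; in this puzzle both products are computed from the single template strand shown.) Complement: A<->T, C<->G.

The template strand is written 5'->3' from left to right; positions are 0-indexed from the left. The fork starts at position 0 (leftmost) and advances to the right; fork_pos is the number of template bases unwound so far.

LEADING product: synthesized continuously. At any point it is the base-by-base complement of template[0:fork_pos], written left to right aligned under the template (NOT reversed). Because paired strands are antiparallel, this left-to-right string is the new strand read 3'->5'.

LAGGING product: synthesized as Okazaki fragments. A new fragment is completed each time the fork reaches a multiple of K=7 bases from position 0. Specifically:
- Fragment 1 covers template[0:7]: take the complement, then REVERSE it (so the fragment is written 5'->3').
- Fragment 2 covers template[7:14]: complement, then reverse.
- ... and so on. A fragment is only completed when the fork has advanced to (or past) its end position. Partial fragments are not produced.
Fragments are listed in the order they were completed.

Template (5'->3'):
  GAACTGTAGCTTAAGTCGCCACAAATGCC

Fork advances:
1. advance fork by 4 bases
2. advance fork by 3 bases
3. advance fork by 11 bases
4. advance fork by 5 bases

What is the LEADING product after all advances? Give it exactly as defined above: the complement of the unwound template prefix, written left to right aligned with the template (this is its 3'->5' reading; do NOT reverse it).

Answer: CTTGACATCGAATTCAGCGGTGT

Derivation:
Step 1: advance 4 -> fork_pos = 0 + 4 = 4.
Step 2: advance 3 -> fork_pos = 4 + 3 = 7.
Step 3: advance 11 -> fork_pos = 7 + 11 = 18.
Step 4: advance 5 -> fork_pos = 18 + 5 = 23.
Unwound prefix: template[0:23] = GAACTGTAGCTTAAGTCGCCACA
Complement it base by base (A<->T, C<->G), keeping left-to-right order:
  [0:5] GAACT -> CTTGA
  [5:10] GTAGC -> CATCG
  [10:15] TTAAG -> AATTC
  [15:20] TCGCC -> AGCGG
  [20:23] ACA -> TGT
Concatenate: CTTGACATCGAATTCAGCGGTGT (length 23; written aligned with the template, i.e. 3'->5').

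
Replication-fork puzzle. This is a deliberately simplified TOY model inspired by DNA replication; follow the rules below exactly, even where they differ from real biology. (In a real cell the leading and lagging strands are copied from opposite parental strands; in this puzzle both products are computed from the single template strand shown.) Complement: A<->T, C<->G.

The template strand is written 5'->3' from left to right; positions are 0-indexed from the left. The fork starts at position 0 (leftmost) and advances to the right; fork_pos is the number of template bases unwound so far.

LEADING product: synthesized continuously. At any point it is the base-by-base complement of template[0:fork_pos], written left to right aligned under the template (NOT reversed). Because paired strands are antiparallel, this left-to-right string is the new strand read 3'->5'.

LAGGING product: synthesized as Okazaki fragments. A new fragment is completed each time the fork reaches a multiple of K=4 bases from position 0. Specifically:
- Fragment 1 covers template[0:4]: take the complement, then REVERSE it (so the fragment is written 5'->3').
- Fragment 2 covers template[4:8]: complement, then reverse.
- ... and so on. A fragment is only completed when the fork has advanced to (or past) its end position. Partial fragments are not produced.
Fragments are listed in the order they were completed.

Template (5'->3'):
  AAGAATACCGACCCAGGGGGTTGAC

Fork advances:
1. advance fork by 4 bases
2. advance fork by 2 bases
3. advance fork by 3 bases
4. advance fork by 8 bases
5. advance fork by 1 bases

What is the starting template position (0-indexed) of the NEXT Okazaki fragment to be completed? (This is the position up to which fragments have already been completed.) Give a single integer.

Answer: 16

Derivation:
Step 1: advance 4 -> fork_pos = 0 + 4 = 4. Reached multiple(s) of 4: 4 -> fragment 1 completed (1 total).
Step 2: advance 2 -> fork_pos = 4 + 2 = 6. Next multiple of 4 is 8 (not reached); still 1 fragment(s).
Step 3: advance 3 -> fork_pos = 6 + 3 = 9. Reached multiple(s) of 4: 8 -> fragment 2 completed (2 total).
Step 4: advance 8 -> fork_pos = 9 + 8 = 17. Reached multiple(s) of 4: 12, 16 -> fragments 3-4 completed (4 total).
Step 5: advance 1 -> fork_pos = 17 + 1 = 18. Next multiple of 4 is 20 (not reached); still 4 fragment(s).
4 fragment(s) completed, covering template[0:16] (4 x 4 = 16). The next fragment, fragment 5, covers template[16:20], so it starts at position 16.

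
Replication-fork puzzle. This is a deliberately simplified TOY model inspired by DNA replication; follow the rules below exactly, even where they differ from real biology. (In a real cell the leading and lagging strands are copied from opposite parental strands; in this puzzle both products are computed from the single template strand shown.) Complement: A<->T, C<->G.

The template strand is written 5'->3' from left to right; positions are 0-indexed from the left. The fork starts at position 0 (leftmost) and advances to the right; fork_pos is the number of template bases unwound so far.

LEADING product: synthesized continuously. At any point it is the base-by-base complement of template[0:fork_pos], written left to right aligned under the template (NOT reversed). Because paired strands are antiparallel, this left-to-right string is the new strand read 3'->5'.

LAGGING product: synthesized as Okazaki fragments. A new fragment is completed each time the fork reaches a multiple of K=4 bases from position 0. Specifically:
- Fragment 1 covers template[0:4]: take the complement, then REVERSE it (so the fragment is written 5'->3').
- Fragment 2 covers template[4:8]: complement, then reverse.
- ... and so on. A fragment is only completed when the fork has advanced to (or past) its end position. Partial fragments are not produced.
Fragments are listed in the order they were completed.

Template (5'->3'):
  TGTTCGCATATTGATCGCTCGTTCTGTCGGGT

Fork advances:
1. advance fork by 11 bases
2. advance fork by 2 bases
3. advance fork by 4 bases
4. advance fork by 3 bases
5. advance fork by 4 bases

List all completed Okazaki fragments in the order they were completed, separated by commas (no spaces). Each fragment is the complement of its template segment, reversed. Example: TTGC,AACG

Step 1: advance 11 -> fork_pos = 0 + 11 = 11. Reached multiple(s) of 4: 4, 8 -> fragments 1-2 completed (2 total).
Step 2: advance 2 -> fork_pos = 11 + 2 = 13. Reached multiple(s) of 4: 12 -> fragment 3 completed (3 total).
Step 3: advance 4 -> fork_pos = 13 + 4 = 17. Reached multiple(s) of 4: 16 -> fragment 4 completed (4 total).
Step 4: advance 3 -> fork_pos = 17 + 3 = 20. Reached multiple(s) of 4: 20 -> fragment 5 completed (5 total).
Step 5: advance 4 -> fork_pos = 20 + 4 = 24. Reached multiple(s) of 4: 24 -> fragment 6 completed (6 total).
Final fork_pos = 24, so 6 fragment(s) are complete. Build each: template segment -> complement -> reverse.
Fragment 1: template[0:4] = TGTT -> complement ACAA -> reversed AACA
Fragment 2: template[4:8] = CGCA -> complement GCGT -> reversed TGCG
Fragment 3: template[8:12] = TATT -> complement ATAA -> reversed AATA
Fragment 4: template[12:16] = GATC -> complement CTAG -> reversed GATC
Fragment 5: template[16:20] = GCTC -> complement CGAG -> reversed GAGC
Fragment 6: template[20:24] = GTTC -> complement CAAG -> reversed GAAC

Answer: AACA,TGCG,AATA,GATC,GAGC,GAAC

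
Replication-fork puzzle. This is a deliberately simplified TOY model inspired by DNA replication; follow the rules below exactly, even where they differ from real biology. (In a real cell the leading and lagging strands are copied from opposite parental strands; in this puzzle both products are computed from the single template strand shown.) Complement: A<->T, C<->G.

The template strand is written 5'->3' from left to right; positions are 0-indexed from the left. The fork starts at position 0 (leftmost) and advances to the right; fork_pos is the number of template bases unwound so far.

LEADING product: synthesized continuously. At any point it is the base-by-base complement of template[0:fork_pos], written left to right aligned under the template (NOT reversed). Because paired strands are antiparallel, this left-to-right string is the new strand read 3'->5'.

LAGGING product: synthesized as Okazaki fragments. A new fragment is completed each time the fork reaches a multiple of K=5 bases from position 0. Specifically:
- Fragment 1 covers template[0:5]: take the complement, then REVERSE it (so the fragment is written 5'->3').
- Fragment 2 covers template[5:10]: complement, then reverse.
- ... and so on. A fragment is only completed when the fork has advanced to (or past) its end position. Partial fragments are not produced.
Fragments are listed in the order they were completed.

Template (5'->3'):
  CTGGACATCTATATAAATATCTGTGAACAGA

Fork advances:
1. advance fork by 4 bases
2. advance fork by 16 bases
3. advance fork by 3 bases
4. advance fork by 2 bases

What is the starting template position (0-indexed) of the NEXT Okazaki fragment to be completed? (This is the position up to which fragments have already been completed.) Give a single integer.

Step 1: advance 4 -> fork_pos = 0 + 4 = 4. Next multiple of 5 is 5 (not reached); still 0 fragment(s).
Step 2: advance 16 -> fork_pos = 4 + 16 = 20. Reached multiple(s) of 5: 5, 10, 15, 20 -> fragments 1-4 completed (4 total).
Step 3: advance 3 -> fork_pos = 20 + 3 = 23. Next multiple of 5 is 25 (not reached); still 4 fragment(s).
Step 4: advance 2 -> fork_pos = 23 + 2 = 25. Reached multiple(s) of 5: 25 -> fragment 5 completed (5 total).
5 fragment(s) completed, covering template[0:25] (5 x 5 = 25). The next fragment, fragment 6, covers template[25:30], so it starts at position 25.

Answer: 25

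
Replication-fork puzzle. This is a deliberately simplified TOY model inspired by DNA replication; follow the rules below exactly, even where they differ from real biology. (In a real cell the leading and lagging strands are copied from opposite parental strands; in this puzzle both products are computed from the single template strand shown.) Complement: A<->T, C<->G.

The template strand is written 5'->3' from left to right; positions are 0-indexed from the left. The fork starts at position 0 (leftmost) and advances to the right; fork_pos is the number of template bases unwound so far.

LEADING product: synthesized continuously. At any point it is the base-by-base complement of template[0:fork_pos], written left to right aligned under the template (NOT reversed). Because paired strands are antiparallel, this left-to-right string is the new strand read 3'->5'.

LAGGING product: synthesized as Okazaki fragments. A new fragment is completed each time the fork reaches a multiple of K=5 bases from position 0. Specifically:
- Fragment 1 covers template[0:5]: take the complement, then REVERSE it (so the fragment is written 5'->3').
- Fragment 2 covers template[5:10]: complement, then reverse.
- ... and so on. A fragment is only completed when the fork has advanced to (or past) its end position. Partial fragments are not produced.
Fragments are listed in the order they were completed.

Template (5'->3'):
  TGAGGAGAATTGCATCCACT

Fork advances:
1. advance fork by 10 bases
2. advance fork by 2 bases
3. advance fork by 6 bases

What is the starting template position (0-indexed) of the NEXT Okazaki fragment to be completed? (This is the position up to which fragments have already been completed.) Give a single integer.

Answer: 15

Derivation:
Step 1: advance 10 -> fork_pos = 0 + 10 = 10. Reached multiple(s) of 5: 5, 10 -> fragments 1-2 completed (2 total).
Step 2: advance 2 -> fork_pos = 10 + 2 = 12. Next multiple of 5 is 15 (not reached); still 2 fragment(s).
Step 3: advance 6 -> fork_pos = 12 + 6 = 18. Reached multiple(s) of 5: 15 -> fragment 3 completed (3 total).
3 fragment(s) completed, covering template[0:15] (3 x 5 = 15). The next fragment, fragment 4, covers template[15:20], so it starts at position 15.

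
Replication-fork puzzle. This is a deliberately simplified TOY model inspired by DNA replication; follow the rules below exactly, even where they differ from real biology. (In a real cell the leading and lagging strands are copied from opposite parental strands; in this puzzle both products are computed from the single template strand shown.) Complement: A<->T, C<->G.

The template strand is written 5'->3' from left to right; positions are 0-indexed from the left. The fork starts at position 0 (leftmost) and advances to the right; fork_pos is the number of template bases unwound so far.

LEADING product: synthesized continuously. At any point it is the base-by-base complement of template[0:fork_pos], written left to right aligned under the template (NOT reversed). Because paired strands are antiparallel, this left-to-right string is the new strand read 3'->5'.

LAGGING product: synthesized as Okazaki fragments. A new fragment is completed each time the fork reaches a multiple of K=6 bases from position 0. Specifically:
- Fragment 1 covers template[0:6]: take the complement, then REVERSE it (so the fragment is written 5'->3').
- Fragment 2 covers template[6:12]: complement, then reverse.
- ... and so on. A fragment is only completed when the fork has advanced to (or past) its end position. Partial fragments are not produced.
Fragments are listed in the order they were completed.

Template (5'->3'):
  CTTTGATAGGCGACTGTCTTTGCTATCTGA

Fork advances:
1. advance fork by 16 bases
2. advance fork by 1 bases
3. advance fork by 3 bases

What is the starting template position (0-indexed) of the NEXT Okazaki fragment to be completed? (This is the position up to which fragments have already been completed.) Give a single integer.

Answer: 18

Derivation:
Step 1: advance 16 -> fork_pos = 0 + 16 = 16. Reached multiple(s) of 6: 6, 12 -> fragments 1-2 completed (2 total).
Step 2: advance 1 -> fork_pos = 16 + 1 = 17. Next multiple of 6 is 18 (not reached); still 2 fragment(s).
Step 3: advance 3 -> fork_pos = 17 + 3 = 20. Reached multiple(s) of 6: 18 -> fragment 3 completed (3 total).
3 fragment(s) completed, covering template[0:18] (3 x 6 = 18). The next fragment, fragment 4, covers template[18:24], so it starts at position 18.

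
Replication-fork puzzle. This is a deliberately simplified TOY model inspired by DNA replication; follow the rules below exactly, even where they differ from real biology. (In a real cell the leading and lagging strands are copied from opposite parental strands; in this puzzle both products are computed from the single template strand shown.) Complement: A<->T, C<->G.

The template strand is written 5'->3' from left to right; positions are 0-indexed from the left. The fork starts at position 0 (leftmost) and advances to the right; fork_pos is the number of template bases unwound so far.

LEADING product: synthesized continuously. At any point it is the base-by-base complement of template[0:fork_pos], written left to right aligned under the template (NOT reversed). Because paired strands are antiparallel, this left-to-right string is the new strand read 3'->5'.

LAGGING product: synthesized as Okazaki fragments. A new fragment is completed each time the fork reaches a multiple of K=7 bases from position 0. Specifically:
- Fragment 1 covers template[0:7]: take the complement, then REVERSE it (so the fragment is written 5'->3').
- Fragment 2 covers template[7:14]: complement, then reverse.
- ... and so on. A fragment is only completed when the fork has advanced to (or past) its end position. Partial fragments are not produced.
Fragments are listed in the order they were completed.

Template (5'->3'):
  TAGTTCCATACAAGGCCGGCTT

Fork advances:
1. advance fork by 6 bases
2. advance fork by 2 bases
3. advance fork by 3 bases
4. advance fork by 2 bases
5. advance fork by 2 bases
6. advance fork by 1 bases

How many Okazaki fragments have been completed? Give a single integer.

Step 1: advance 6 -> fork_pos = 0 + 6 = 6. Next multiple of 7 is 7 (not reached); still 0 fragment(s).
Step 2: advance 2 -> fork_pos = 6 + 2 = 8. Reached multiple(s) of 7: 7 -> fragment 1 completed (1 total).
Step 3: advance 3 -> fork_pos = 8 + 3 = 11. Next multiple of 7 is 14 (not reached); still 1 fragment(s).
Step 4: advance 2 -> fork_pos = 11 + 2 = 13. Next multiple of 7 is 14 (not reached); still 1 fragment(s).
Step 5: advance 2 -> fork_pos = 13 + 2 = 15. Reached multiple(s) of 7: 14 -> fragment 2 completed (2 total).
Step 6: advance 1 -> fork_pos = 15 + 1 = 16. Next multiple of 7 is 21 (not reached); still 2 fragment(s).
Check: final fork_pos = 16; the multiples of 7 that are <= 16 are 7..14 -> 16 // 7 = 2 completed fragment(s).

Answer: 2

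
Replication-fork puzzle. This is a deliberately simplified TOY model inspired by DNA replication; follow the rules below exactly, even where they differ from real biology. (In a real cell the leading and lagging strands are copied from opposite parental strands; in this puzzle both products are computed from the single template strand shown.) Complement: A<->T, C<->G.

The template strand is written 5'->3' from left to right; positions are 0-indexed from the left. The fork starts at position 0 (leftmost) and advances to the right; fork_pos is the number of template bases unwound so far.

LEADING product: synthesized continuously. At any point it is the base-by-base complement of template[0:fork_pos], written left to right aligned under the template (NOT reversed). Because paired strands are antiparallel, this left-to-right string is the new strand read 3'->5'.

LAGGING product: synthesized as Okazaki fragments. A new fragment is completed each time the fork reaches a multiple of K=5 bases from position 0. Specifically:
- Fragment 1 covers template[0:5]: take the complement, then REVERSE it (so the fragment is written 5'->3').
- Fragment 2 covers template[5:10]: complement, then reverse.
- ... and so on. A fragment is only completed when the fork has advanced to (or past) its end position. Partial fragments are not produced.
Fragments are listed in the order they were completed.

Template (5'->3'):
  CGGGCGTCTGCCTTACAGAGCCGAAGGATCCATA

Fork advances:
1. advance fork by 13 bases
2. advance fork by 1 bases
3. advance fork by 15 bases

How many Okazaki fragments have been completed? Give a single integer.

Step 1: advance 13 -> fork_pos = 0 + 13 = 13. Reached multiple(s) of 5: 5, 10 -> fragments 1-2 completed (2 total).
Step 2: advance 1 -> fork_pos = 13 + 1 = 14. Next multiple of 5 is 15 (not reached); still 2 fragment(s).
Step 3: advance 15 -> fork_pos = 14 + 15 = 29. Reached multiple(s) of 5: 15, 20, 25 -> fragments 3-5 completed (5 total).
Check: final fork_pos = 29; the multiples of 5 that are <= 29 are 5..25 -> 29 // 5 = 5 completed fragment(s).

Answer: 5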